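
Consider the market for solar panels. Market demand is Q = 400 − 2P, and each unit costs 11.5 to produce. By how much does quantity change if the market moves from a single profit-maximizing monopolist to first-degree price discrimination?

Inverting demand: P = 200 − 0.5Q.
Monopoly sets MR = MC: 200 − Q = 11.5 ⇒ Q = 188.5, P = 200 − 0.5·188.5 = 105.75.
With perfect price discrimination, output is the efficient level Q = 377 (where demand meets MC), but every buyer pays their willingness to pay: CS = 0 and PS = total surplus.
Change in quantity: 377 − 188.5 = 188.5.

Q rises by 188.5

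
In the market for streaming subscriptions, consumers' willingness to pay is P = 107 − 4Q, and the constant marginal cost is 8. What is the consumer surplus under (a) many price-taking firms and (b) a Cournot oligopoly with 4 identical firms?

Competition: CS = 1225.125; Cournot: CS = 784.08

Perfect competition: P = MC = 8, so 107 − 4Q = 8 and Q = 24.75.
CS = ½·(107 − 8)·24.75 = 1225.125.
Cournot with 4 identical firms: the symmetric best-response condition is 107 − 20q = 8. Each firm produces q = 4.95, total output Q = 19.8, price P = 27.8.
CS = ½·(107 − 27.8)·19.8 = 784.08.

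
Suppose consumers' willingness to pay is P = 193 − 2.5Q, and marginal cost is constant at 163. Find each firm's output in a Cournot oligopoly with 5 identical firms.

Cournot with 5 identical firms: the symmetric best-response condition is 193 − 15q = 163. Each firm produces q = 2, total output Q = 10, price P = 168.

q_i = 2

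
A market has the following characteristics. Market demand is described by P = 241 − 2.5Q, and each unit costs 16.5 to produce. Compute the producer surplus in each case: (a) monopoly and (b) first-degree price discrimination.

Monopoly: PS = 5040.025; Perfect PD: PS = 10080.05

A monopolist chooses Q where MR = MC. MR = 241 − 5Q; setting this equal to 16.5 gives Q = 44.9 and P = 128.75.
PS = (128.75 − 16.5)·44.9 = 5040.025.
With perfect price discrimination, output is the efficient level Q = 89.8 (where demand meets MC), but every buyer pays their willingness to pay: CS = 0 and PS = total surplus.
PS = ½·(241 − 16.5)·89.8 = 10080.05.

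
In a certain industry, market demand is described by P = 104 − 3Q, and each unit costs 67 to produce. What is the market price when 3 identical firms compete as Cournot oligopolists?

With 3 symmetric Cournot firms, each firm's FOC gives 104 − 12q = 67, so q = 37/12, Q = 3·37/12 = 9.25, and P = 76.25.

P = 76.25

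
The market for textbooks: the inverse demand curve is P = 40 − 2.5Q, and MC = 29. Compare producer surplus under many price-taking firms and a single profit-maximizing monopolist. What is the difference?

Perfect competition: P = MC = 29, so 40 − 2.5Q = 29 and Q = 4.4.
PS = (29 − 29)·4.4 = 0.
Monopoly sets MR = MC: 40 − 5Q = 29 ⇒ Q = 2.2, P = 40 − 2.5·2.2 = 34.5.
PS = (34.5 − 29)·2.2 = 12.1.
Change in producer surplus: 12.1 − 0 = 12.1.

Producer surplus rises by 12.1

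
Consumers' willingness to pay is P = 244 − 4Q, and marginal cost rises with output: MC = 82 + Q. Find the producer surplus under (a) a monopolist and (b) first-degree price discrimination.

A monopolist chooses Q where MR = MC. MR = 244 − 8Q; setting this equal to 82 + Q gives Q = 18 and P = 172.
PS = P·Q − VC(Q) = 172·18 − (82·18 + ½·1·18²) = 1458.
Under first-degree price discrimination the firm charges each unit its demand price and produces up to where P = MC, i.e. Q = 32.4. Consumer surplus is zero; producer surplus equals total surplus.
PS = ½·(244 − 82)·32.4 = 2624.4.

Monopoly: PS = 1458; Perfect PD: PS = 2624.4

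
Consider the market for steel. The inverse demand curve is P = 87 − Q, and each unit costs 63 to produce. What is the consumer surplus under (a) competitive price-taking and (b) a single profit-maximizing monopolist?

Perfect competition: P = MC = 63, so 87 − Q = 63 and Q = 24.
CS = ½·(87 − 63)·24 = 288.
A monopolist chooses Q where MR = MC. MR = 87 − 2Q; setting this equal to 63 gives Q = 12 and P = 75.
CS = ½·(87 − 75)·12 = 72.

Competition: CS = 288; Monopoly: CS = 72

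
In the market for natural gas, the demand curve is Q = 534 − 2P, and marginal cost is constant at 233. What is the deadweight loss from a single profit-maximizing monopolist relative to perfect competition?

DWL = 289

Inverting demand: P = 267 − 0.5Q.
Competitive firms price at marginal cost: P = 233, giving Q = 68.
The monopolist equates marginal revenue to marginal cost: 267 − Q = 233, so Q = 34. From demand, P = 250.
DWL is the triangle between Q = 34 and Q = 68: ½·(68 − 34)·(250 − 233) = 289.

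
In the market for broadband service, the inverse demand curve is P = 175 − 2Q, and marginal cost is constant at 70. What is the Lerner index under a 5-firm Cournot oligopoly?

Lerner index = 0.2

With 5 symmetric Cournot firms, each firm's FOC gives 175 − 12q = 70, so q = 8.75, Q = 5·8.75 = 43.75, and P = 87.5.
Lerner index = (P − MC)/P = (87.5 − 70)/87.5 = 0.2.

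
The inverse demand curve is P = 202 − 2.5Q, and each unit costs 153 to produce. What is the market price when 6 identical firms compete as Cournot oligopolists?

With 6 symmetric Cournot firms, each firm's FOC gives 202 − 17.5q = 153, so q = 2.8, Q = 6·2.8 = 16.8, and P = 160.

P = 160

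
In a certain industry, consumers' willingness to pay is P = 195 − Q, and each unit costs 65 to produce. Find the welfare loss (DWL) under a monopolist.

Perfect competition: P = MC = 65, so 195 − Q = 65 and Q = 130.
A monopolist chooses Q where MR = MC. MR = 195 − 2Q; setting this equal to 65 gives Q = 65 and P = 130.
DWL is the triangle between Q = 65 and Q = 130: ½·(130 − 65)·(130 − 65) = 2112.5.

DWL = 2112.5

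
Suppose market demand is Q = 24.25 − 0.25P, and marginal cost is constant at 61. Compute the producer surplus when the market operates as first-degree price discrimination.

PS = 162

Inverting demand: P = 97 − 4Q.
Under first-degree price discrimination the firm charges each unit its demand price and produces up to where P = MC, i.e. Q = 9. Consumer surplus is zero; producer surplus equals total surplus.
PS = ½·(97 − 61)·9 = 162.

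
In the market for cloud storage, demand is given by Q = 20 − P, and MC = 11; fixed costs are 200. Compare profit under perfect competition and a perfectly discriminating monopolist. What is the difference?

Inverting demand: P = 20 − Q.
Competitive firms price at marginal cost: P = 11, giving Q = 9.
Profit = (11 − 11)·9 − 200 = −200.
Under first-degree price discrimination the firm charges each unit its demand price and produces up to where P = MC, i.e. Q = 9. Consumer surplus is zero; producer surplus equals total surplus.
PS equals the full surplus area, 40.5. Profit = 40.5 − 200 = −159.5.
Change in profit: −159.5 − −200 = 40.5.

Profit rises by 40.5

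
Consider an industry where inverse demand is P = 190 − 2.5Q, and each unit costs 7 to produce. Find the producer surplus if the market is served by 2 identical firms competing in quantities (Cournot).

In a 2-firm Cournot equilibrium, symmetry and the first-order condition give q = (190 − 7)/(7.5) = 24.4. So Q = 48.8 and P = 68.
PS = (68 − 7)·48.8 = 2976.8.

PS = 2976.8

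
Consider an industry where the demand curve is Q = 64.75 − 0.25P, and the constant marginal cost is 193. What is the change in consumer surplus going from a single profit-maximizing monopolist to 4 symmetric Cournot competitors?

Consumer surplus rises by 212.355

Inverting demand: P = 259 − 4Q.
A monopolist chooses Q where MR = MC. MR = 259 − 8Q; setting this equal to 193 gives Q = 8.25 and P = 226.
CS = ½·(259 − 226)·8.25 = 136.125.
In a 4-firm Cournot equilibrium, symmetry and the first-order condition give q = (259 − 193)/(20) = 3.3. So Q = 13.2 and P = 206.2.
CS = ½·(259 − 206.2)·13.2 = 348.48.
Change in consumer surplus: 348.48 − 136.125 = 212.355.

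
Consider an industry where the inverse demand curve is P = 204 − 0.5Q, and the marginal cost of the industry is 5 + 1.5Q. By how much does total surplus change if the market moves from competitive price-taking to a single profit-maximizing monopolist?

TS falls by 396.01

Competitive equilibrium sets price equal to marginal cost: 204 − 0.5Q = 5 + 1.5Q, so Q = 99.5 and P = 154.25.
CS = ½·(204 − 154.25)·99.5 = 39601/16; PS = (154.25·99.5 − 5·99.5 − ½·1.5·99.5²) = 118803/16; TS = 9900.25.
The monopolist equates marginal revenue to marginal cost: 204 − Q = 5 + 1.5Q, so Q = 79.6. From demand, P = 164.2.
CS = ½·(204 − 164.2)·79.6 = 1584.04; PS = (164.2·79.6 − 5·79.6 − ½·1.5·79.6²) = 7920.2; TS = 9504.24.
Change in total surplus: 9504.24 − 9900.25 = −396.01.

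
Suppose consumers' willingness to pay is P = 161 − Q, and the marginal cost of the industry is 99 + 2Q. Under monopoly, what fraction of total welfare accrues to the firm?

PS/TS = 0.8

A monopolist chooses Q where MR = MC. MR = 161 − 2Q; setting this equal to 99 + 2Q gives Q = 15.5 and P = 145.5.
CS = ½·(161 − 145.5)·15.5 = 120.125.
PS = P·Q − VC(Q) = 145.5·15.5 − (99·15.5 + ½·2·15.5²) = 480.5.
Share captured = PS/TS = 480.5/600.625 = 0.8.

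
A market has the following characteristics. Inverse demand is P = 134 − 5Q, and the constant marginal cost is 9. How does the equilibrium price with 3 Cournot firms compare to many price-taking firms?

Cournot with 3 identical firms: the symmetric best-response condition is 134 − 20q = 9. Each firm produces q = 6.25, total output Q = 18.75, price P = 40.25.
Under competition P = MC = 9, so Q = (134 − 9)/5 = 25.

Cournot: P = 40.25; Competition: P = 9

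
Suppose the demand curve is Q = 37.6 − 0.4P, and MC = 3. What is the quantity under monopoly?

Q = 18.2

Inverting demand: P = 94 − 2.5Q.
Monopoly sets MR = MC: 94 − 5Q = 3 ⇒ Q = 18.2, P = 94 − 2.5·18.2 = 48.5.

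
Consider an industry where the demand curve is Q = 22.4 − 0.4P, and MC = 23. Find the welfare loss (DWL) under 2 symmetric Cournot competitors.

DWL = 24.2

Inverting demand: P = 56 − 2.5Q.
Competitive firms price at marginal cost: P = 23, giving Q = 13.2.
In a 2-firm Cournot equilibrium, symmetry and the first-order condition give q = (56 − 23)/(7.5) = 4.4. So Q = 8.8 and P = 34.
DWL is the triangle between Q = 8.8 and Q = 13.2: ½·(13.2 − 8.8)·(34 − 23) = 24.2.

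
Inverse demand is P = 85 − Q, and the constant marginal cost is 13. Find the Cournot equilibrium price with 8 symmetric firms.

In a 8-firm Cournot equilibrium, symmetry and the first-order condition give q = (85 − 13)/(9) = 8. So Q = 64 and P = 21.

P = 21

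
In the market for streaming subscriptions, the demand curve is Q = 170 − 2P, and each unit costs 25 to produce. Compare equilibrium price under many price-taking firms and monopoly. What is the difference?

Inverting demand: P = 85 − 0.5Q.
Competitive firms price at marginal cost: P = 25, giving Q = 120.
A monopolist chooses Q where MR = MC. MR = 85 − Q; setting this equal to 25 gives Q = 60 and P = 55.
Change in equilibrium price: 55 − 25 = 30.

Equilibrium price rises by 30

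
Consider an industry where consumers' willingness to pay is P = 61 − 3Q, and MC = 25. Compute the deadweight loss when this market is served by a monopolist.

DWL = 54

Under competition P = MC = 25, so Q = (61 − 25)/3 = 12.
The monopolist equates marginal revenue to marginal cost: 61 − 6Q = 25, so Q = 6. From demand, P = 43.
DWL is the triangle between Q = 6 and Q = 12: ½·(12 − 6)·(43 − 25) = 54.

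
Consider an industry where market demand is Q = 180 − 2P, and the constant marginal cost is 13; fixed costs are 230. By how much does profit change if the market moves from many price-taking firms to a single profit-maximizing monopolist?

π rises by 2964.5

Inverting demand: P = 90 − 0.5Q.
Competitive firms price at marginal cost: P = 13, giving Q = 154.
Profit = (13 − 13)·154 − 230 = −230.
Monopoly sets MR = MC: 90 − Q = 13 ⇒ Q = 77, P = 90 − 0.5·77 = 51.5.
Profit = (51.5 − 13)·77 − 230 = 2734.5.
Change in profit: 2734.5 − −230 = 2964.5.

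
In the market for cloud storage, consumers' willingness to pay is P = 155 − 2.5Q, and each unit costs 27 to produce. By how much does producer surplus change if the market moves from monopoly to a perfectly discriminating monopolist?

Monopoly sets MR = MC: 155 − 5Q = 27 ⇒ Q = 25.6, P = 155 − 2.5·25.6 = 91.
PS = (91 − 27)·25.6 = 1638.4.
With perfect price discrimination, output is the efficient level Q = 51.2 (where demand meets MC), but every buyer pays their willingness to pay: CS = 0 and PS = total surplus.
PS = ½·(155 − 27)·51.2 = 3276.8.
Change in producer surplus: 3276.8 − 1638.4 = 1638.4.

Producer surplus rises by 1638.4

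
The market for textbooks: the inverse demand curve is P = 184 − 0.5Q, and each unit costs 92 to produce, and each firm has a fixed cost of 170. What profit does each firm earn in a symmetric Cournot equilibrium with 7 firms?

Cournot with 7 identical firms: the symmetric best-response condition is 184 − 4q = 92. Each firm produces q = 23, total output Q = 161, price P = 103.5.
Each firm's profit = (103.5 − 92)·23 − 170 = 94.5.

π_i = 94.5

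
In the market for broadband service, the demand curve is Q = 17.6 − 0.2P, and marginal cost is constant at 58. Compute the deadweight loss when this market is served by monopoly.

DWL = 22.5

Inverting demand: P = 88 − 5Q.
Under competition P = MC = 58, so Q = (88 − 58)/5 = 6.
The monopolist equates marginal revenue to marginal cost: 88 − 10Q = 58, so Q = 3. From demand, P = 73.
DWL is the triangle between Q = 3 and Q = 6: ½·(6 − 3)·(73 − 58) = 22.5.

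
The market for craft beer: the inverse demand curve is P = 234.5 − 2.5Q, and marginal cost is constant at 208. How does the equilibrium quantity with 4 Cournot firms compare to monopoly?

Cournot: Q = 8.48; Monopoly: Q = 5.3

With 4 symmetric Cournot firms, each firm's FOC gives 234.5 − 12.5q = 208, so q = 2.12, Q = 4·2.12 = 8.48, and P = 213.3.
The monopolist equates marginal revenue to marginal cost: 234.5 − 5Q = 208, so Q = 5.3. From demand, P = 221.25.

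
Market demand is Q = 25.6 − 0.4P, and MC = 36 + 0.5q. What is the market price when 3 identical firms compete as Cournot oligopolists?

Inverting demand: P = 64 − 2.5Q.
In a 3-firm Cournot equilibrium, symmetry and the first-order condition give q = (64 − 36)/(10.5) = 8/3. So Q = 8 and P = 44.

P = 44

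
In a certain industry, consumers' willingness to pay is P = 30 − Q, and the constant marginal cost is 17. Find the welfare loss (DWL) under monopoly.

DWL = 21.125

Under competition P = MC = 17, so Q = (30 − 17)/1 = 13.
Monopoly sets MR = MC: 30 − 2Q = 17 ⇒ Q = 6.5, P = 30 − 6.5 = 23.5.
DWL is the triangle between Q = 6.5 and Q = 13: ½·(13 − 6.5)·(23.5 − 17) = 21.125.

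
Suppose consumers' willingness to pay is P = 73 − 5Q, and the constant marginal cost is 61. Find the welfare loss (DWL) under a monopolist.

DWL = 3.6

Under competition P = MC = 61, so Q = (73 − 61)/5 = 2.4.
Monopoly sets MR = MC: 73 − 10Q = 61 ⇒ Q = 1.2, P = 73 − 5·1.2 = 67.
DWL is the triangle between Q = 1.2 and Q = 2.4: ½·(2.4 − 1.2)·(67 − 61) = 3.6.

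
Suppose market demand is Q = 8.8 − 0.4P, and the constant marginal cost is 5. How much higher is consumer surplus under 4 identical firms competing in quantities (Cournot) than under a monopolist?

Inverting demand: P = 22 − 2.5Q.
A monopolist chooses Q where MR = MC. MR = 22 − 5Q; setting this equal to 5 gives Q = 3.4 and P = 13.5.
CS = ½·(22 − 13.5)·3.4 = 14.45.
In a 4-firm Cournot equilibrium, symmetry and the first-order condition give q = (22 − 5)/(12.5) = 1.36. So Q = 5.44 and P = 8.4.
CS = ½·(22 − 8.4)·5.44 = 36.992.
Change in consumer surplus: 36.992 − 14.45 = 22.542.

CS rises by 22.542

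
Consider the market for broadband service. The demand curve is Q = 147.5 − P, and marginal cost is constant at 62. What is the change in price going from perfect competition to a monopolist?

Price rises by 42.75

Inverting demand: P = 147.5 − Q.
Perfect competition: P = MC = 62, so 147.5 − Q = 62 and Q = 85.5.
A monopolist chooses Q where MR = MC. MR = 147.5 − 2Q; setting this equal to 62 gives Q = 42.75 and P = 104.75.
Change in price: 104.75 − 62 = 42.75.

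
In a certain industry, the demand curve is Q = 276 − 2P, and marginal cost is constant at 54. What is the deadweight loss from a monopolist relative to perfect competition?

DWL = 1764

Inverting demand: P = 138 − 0.5Q.
Competitive firms price at marginal cost: P = 54, giving Q = 168.
Monopoly sets MR = MC: 138 − Q = 54 ⇒ Q = 84, P = 138 − 0.5·84 = 96.
DWL is the triangle between Q = 84 and Q = 168: ½·(168 − 84)·(96 − 54) = 1764.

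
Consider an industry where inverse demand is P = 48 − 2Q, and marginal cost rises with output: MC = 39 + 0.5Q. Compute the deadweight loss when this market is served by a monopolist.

DWL = 3.2

Competitive equilibrium sets price equal to marginal cost: 48 − 2Q = 39 + 0.5Q, so Q = 3.6 and P = 40.8.
A monopolist chooses Q where MR = MC. MR = 48 − 4Q; setting this equal to 39 + 0.5Q gives Q = 2 and P = 44.
CS = ½·(48 − 40.8)·3.6 = 12.96; PS = (40.8·3.6 − 39·3.6 − ½·0.5·3.6²) = 3.24; TS = 16.2.
CS = ½·(48 − 44)·2 = 4; PS = (44·2 − 39·2 − ½·0.5·2²) = 9; TS = 13.
DWL = 16.2 − 13 = 3.2.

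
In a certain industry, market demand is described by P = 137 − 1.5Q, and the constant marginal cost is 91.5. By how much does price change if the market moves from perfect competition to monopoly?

Under competition P = MC = 91.5, so Q = (137 − 91.5)/1.5 = 91/3.
A monopolist chooses Q where MR = MC. MR = 137 − 3Q; setting this equal to 91.5 gives Q = 91/6 and P = 114.25.
Change in price: 114.25 − 91.5 = 22.75.

P rises by 22.75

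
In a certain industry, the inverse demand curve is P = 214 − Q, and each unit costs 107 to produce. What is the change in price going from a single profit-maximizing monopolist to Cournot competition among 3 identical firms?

Price falls by 26.75

Monopoly sets MR = MC: 214 − 2Q = 107 ⇒ Q = 53.5, P = 214 − 53.5 = 160.5.
In a 3-firm Cournot equilibrium, symmetry and the first-order condition give q = (214 − 107)/(4) = 26.75. So Q = 80.25 and P = 133.75.
Change in price: 133.75 − 160.5 = −26.75.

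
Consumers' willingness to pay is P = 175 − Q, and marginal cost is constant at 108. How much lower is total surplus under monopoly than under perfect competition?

TS falls by 561.125

Under competition P = MC = 108, so Q = (175 − 108)/1 = 67.
CS = ½·(175 − 108)·67 = 2244.5; PS = (108 − 108)·67 = 0; TS = 2244.5.
Monopoly sets MR = MC: 175 − 2Q = 108 ⇒ Q = 33.5, P = 175 − 33.5 = 141.5.
CS = ½·(175 − 141.5)·33.5 = 561.125; PS = (141.5 − 108)·33.5 = 1122.25; TS = 1683.375.
Change in total surplus: 1683.375 − 2244.5 = −561.125.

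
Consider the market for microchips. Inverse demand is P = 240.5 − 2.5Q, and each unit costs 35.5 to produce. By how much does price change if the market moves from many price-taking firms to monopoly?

P rises by 102.5

Perfect competition: P = MC = 35.5, so 240.5 − 2.5Q = 35.5 and Q = 82.
A monopolist chooses Q where MR = MC. MR = 240.5 − 5Q; setting this equal to 35.5 gives Q = 41 and P = 138.
Change in price: 138 − 35.5 = 102.5.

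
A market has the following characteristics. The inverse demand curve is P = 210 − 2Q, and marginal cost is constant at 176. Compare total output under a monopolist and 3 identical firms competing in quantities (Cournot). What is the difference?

The monopolist equates marginal revenue to marginal cost: 210 − 4Q = 176, so Q = 8.5. From demand, P = 193.
With 3 symmetric Cournot firms, each firm's FOC gives 210 − 8q = 176, so q = 4.25, Q = 3·4.25 = 12.75, and P = 184.5.
Change in total output: 12.75 − 8.5 = 4.25.

Total output rises by 4.25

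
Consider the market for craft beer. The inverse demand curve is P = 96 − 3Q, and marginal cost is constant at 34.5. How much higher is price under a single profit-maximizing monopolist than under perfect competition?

Competitive firms price at marginal cost: P = 34.5, giving Q = 20.5.
A monopolist chooses Q where MR = MC. MR = 96 − 6Q; setting this equal to 34.5 gives Q = 10.25 and P = 65.25.
Change in price: 65.25 − 34.5 = 30.75.

P rises by 30.75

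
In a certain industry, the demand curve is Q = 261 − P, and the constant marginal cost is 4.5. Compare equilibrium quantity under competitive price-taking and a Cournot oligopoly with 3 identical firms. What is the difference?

Inverting demand: P = 261 − Q.
Under competition P = MC = 4.5, so Q = (261 − 4.5)/1 = 256.5.
Cournot with 3 identical firms: the symmetric best-response condition is 261 − 4q = 4.5. Each firm produces q = 64.125, total output Q = 192.375, price P = 68.625.
Change in equilibrium quantity: 192.375 − 256.5 = −64.125.

Equilibrium quantity falls by 64.125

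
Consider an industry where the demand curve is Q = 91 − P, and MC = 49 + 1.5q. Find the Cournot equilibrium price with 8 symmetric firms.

P = 59

Inverting demand: P = 91 − Q.
With 8 symmetric Cournot firms, each firm's FOC gives 91 − 9q = 49 + 1.5q, so q = 4, Q = 8·4 = 32, and P = 59.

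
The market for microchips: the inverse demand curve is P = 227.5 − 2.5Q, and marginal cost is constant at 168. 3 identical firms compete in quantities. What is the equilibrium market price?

P = 182.875

With 3 symmetric Cournot firms, each firm's FOC gives 227.5 − 10q = 168, so q = 5.95, Q = 3·5.95 = 17.85, and P = 182.875.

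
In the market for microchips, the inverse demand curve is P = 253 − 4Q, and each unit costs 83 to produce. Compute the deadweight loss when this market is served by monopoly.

Competitive firms price at marginal cost: P = 83, giving Q = 42.5.
The monopolist equates marginal revenue to marginal cost: 253 − 8Q = 83, so Q = 21.25. From demand, P = 168.
DWL is the triangle between Q = 21.25 and Q = 42.5: ½·(42.5 − 21.25)·(168 − 83) = 903.125.

DWL = 903.125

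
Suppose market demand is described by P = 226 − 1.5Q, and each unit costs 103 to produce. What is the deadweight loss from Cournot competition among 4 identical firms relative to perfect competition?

Perfect competition: P = MC = 103, so 226 − 1.5Q = 103 and Q = 82.
In a 4-firm Cournot equilibrium, symmetry and the first-order condition give q = (226 − 103)/(7.5) = 16.4. So Q = 65.6 and P = 127.6.
DWL is the triangle between Q = 65.6 and Q = 82: ½·(82 − 65.6)·(127.6 − 103) = 201.72.

DWL = 201.72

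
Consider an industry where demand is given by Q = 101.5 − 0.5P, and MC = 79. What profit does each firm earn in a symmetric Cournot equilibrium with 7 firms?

Inverting demand: P = 203 − 2Q.
In a 7-firm Cournot equilibrium, symmetry and the first-order condition give q = (203 − 79)/(16) = 7.75. So Q = 54.25 and P = 94.5.
Each firm's profit = (94.5 − 79)·7.75 = 120.125.

π_i = 120.125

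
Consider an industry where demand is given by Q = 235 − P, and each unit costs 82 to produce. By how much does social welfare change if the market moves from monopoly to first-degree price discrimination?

Social welfare rises by 2926.125

Inverting demand: P = 235 − Q.
A monopolist chooses Q where MR = MC. MR = 235 − 2Q; setting this equal to 82 gives Q = 76.5 and P = 158.5.
CS = ½·(235 − 158.5)·76.5 = 2926.125; PS = (158.5 − 82)·76.5 = 5852.25; TS = 8778.375.
Under first-degree price discrimination the firm charges each unit its demand price and produces up to where P = MC, i.e. Q = 153. Consumer surplus is zero; producer surplus equals total surplus.
TS = 11704.5 (equal to competitive TS).
Change in social welfare: 11704.5 − 8778.375 = 2926.125.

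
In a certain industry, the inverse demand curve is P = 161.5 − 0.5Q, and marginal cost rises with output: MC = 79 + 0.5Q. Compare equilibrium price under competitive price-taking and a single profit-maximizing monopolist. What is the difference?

Under competition P = MC: 161.5 − 0.5Q = 79 + 0.5Q ⇒ Q = 82.5, P = 120.25.
Monopoly sets MR = MC: 161.5 − Q = 79 + 0.5Q ⇒ Q = 55, P = 161.5 − 0.5·55 = 134.
Change in equilibrium price: 134 − 120.25 = 13.75.

P rises by 13.75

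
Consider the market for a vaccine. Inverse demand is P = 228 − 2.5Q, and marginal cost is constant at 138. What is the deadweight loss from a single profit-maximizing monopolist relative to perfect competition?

DWL = 405

Perfect competition: P = MC = 138, so 228 − 2.5Q = 138 and Q = 36.
The monopolist equates marginal revenue to marginal cost: 228 − 5Q = 138, so Q = 18. From demand, P = 183.
DWL is the triangle between Q = 18 and Q = 36: ½·(36 − 18)·(183 − 138) = 405.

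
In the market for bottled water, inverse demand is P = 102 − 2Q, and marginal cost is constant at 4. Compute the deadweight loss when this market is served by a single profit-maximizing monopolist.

DWL = 600.25

Under competition P = MC = 4, so Q = (102 − 4)/2 = 49.
Monopoly sets MR = MC: 102 − 4Q = 4 ⇒ Q = 24.5, P = 102 − 2·24.5 = 53.
DWL is the triangle between Q = 24.5 and Q = 49: ½·(49 − 24.5)·(53 − 4) = 600.25.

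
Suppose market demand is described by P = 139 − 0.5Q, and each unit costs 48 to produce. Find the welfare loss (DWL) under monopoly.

Perfect competition: P = MC = 48, so 139 − 0.5Q = 48 and Q = 182.
The monopolist equates marginal revenue to marginal cost: 139 − Q = 48, so Q = 91. From demand, P = 93.5.
DWL is the triangle between Q = 91 and Q = 182: ½·(182 − 91)·(93.5 − 48) = 2070.25.

DWL = 2070.25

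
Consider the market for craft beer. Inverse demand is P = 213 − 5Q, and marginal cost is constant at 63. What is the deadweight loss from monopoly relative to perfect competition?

Competitive firms price at marginal cost: P = 63, giving Q = 30.
Monopoly sets MR = MC: 213 − 10Q = 63 ⇒ Q = 15, P = 213 − 5·15 = 138.
DWL is the triangle between Q = 15 and Q = 30: ½·(30 − 15)·(138 − 63) = 562.5.

DWL = 562.5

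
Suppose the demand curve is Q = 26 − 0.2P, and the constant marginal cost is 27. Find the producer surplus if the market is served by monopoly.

PS = 530.45

Inverting demand: P = 130 − 5Q.
The monopolist equates marginal revenue to marginal cost: 130 − 10Q = 27, so Q = 10.3. From demand, P = 78.5.
PS = (78.5 − 27)·10.3 = 530.45.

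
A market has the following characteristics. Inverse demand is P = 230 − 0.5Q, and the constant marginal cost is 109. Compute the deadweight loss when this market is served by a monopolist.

Competitive firms price at marginal cost: P = 109, giving Q = 242.
A monopolist chooses Q where MR = MC. MR = 230 − Q; setting this equal to 109 gives Q = 121 and P = 169.5.
DWL is the triangle between Q = 121 and Q = 242: ½·(242 − 121)·(169.5 − 109) = 3660.25.

DWL = 3660.25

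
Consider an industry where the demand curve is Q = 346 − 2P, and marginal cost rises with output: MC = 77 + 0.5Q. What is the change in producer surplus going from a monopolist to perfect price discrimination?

Inverting demand: P = 173 − 0.5Q.
A monopolist chooses Q where MR = MC. MR = 173 − Q; setting this equal to 77 + 0.5Q gives Q = 64 and P = 141.
PS = P·Q − VC(Q) = 141·64 − (77·64 + ½·0.5·64²) = 3072.
A perfectly discriminating monopolist sells every unit with P(Q) ≥ MC(Q), so output equals the competitive quantity Q = 96. Each buyer pays their reservation price, so CS = 0 and the firm captures all surplus.
PS = ½·(173 − 77)·96 = 4608.
Change in producer surplus: 4608 − 3072 = 1536.

PS rises by 1536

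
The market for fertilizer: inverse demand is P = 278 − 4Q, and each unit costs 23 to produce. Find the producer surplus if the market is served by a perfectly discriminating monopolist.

PS = 8128.125

With perfect price discrimination, output is the efficient level Q = 63.75 (where demand meets MC), but every buyer pays their willingness to pay: CS = 0 and PS = total surplus.
PS = ½·(278 − 23)·63.75 = 8128.125.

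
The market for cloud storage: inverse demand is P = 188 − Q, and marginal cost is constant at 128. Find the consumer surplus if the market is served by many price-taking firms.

CS = 1800

Perfect competition: P = MC = 128, so 188 − Q = 128 and Q = 60.
CS = ½·(188 − 128)·60 = 1800.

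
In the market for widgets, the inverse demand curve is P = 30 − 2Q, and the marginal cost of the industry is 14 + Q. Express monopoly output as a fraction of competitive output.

A monopolist chooses Q where MR = MC. MR = 30 − 4Q; setting this equal to 14 + Q gives Q = 3.2 and P = 23.6.
Competitive equilibrium sets price equal to marginal cost: 30 − 2Q = 14 + Q, so Q = 16/3 and P = 58/3.
Ratio Q_m/Q_c = 3.2/(16/3) = 0.6.

Q_m/Q_c = 0.6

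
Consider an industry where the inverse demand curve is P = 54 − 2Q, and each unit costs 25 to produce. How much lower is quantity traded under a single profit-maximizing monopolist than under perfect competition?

Under competition P = MC = 25, so Q = (54 − 25)/2 = 14.5.
Monopoly sets MR = MC: 54 − 4Q = 25 ⇒ Q = 7.25, P = 54 − 2·7.25 = 39.5.
Change in quantity traded: 7.25 − 14.5 = −7.25.

Quantity traded falls by 7.25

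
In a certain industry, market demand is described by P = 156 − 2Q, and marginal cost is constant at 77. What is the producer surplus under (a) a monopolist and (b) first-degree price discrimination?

Monopoly: PS = 780.125; Perfect PD: PS = 1560.25

A monopolist chooses Q where MR = MC. MR = 156 − 4Q; setting this equal to 77 gives Q = 19.75 and P = 116.5.
PS = (116.5 − 77)·19.75 = 780.125.
Under first-degree price discrimination the firm charges each unit its demand price and produces up to where P = MC, i.e. Q = 39.5. Consumer surplus is zero; producer surplus equals total surplus.
PS = ½·(156 − 77)·39.5 = 1560.25.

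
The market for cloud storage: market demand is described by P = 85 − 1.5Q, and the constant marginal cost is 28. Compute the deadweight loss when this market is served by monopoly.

DWL = 270.75

Under competition P = MC = 28, so Q = (85 − 28)/1.5 = 38.
The monopolist equates marginal revenue to marginal cost: 85 − 3Q = 28, so Q = 19. From demand, P = 56.5.
DWL is the triangle between Q = 19 and Q = 38: ½·(38 − 19)·(56.5 − 28) = 270.75.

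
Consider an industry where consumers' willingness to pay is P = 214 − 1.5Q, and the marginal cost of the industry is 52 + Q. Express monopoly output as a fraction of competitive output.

Monopoly sets MR = MC: 214 − 3Q = 52 + Q ⇒ Q = 40.5, P = 214 − 1.5·40.5 = 153.25.
Under competition P = MC: 214 − 1.5Q = 52 + Q ⇒ Q = 64.8, P = 116.8.
Ratio Q_m/Q_c = 40.5/64.8 = 0.625.

Q_m/Q_c = 0.625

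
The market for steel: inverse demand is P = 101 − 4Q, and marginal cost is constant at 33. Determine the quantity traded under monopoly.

Q = 8.5

A monopolist chooses Q where MR = MC. MR = 101 − 8Q; setting this equal to 33 gives Q = 8.5 and P = 67.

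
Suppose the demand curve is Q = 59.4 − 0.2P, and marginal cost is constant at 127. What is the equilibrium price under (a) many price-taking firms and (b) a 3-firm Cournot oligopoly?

Inverting demand: P = 297 − 5Q.
Perfect competition: P = MC = 127, so 297 − 5Q = 127 and Q = 34.
Cournot with 3 identical firms: the symmetric best-response condition is 297 − 20q = 127. Each firm produces q = 8.5, total output Q = 25.5, price P = 169.5.

Competition: P = 127; Cournot: P = 169.5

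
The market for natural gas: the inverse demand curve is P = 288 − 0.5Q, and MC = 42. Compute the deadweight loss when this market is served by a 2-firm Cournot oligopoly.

DWL = 6724

Competitive firms price at marginal cost: P = 42, giving Q = 492.
With 2 symmetric Cournot firms, each firm's FOC gives 288 − 1.5q = 42, so q = 164, Q = 2·164 = 328, and P = 124.
DWL is the triangle between Q = 328 and Q = 492: ½·(492 − 328)·(124 − 42) = 6724.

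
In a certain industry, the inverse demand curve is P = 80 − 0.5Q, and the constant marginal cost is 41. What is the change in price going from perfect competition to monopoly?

Price rises by 19.5

Competitive firms price at marginal cost: P = 41, giving Q = 78.
The monopolist equates marginal revenue to marginal cost: 80 − Q = 41, so Q = 39. From demand, P = 60.5.
Change in price: 60.5 − 41 = 19.5.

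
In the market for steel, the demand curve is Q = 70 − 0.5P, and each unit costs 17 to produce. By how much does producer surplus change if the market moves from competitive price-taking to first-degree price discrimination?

Inverting demand: P = 140 − 2Q.
Competitive firms price at marginal cost: P = 17, giving Q = 61.5.
PS = (17 − 17)·61.5 = 0.
Under first-degree price discrimination the firm charges each unit its demand price and produces up to where P = MC, i.e. Q = 61.5. Consumer surplus is zero; producer surplus equals total surplus.
PS = ½·(140 − 17)·61.5 = 3782.25.
Change in producer surplus: 3782.25 − 0 = 3782.25.

Producer surplus rises by 3782.25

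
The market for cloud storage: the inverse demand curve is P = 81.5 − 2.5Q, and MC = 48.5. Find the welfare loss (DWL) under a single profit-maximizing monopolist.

Perfect competition: P = MC = 48.5, so 81.5 − 2.5Q = 48.5 and Q = 13.2.
The monopolist equates marginal revenue to marginal cost: 81.5 − 5Q = 48.5, so Q = 6.6. From demand, P = 65.
DWL is the triangle between Q = 6.6 and Q = 13.2: ½·(13.2 − 6.6)·(65 − 48.5) = 54.45.

DWL = 54.45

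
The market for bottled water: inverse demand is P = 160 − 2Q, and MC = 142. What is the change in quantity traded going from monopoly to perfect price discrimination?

A monopolist chooses Q where MR = MC. MR = 160 − 4Q; setting this equal to 142 gives Q = 4.5 and P = 151.
A perfectly discriminating monopolist sells every unit with P(Q) ≥ MC(Q), so output equals the competitive quantity Q = 9. Each buyer pays their reservation price, so CS = 0 and the firm captures all surplus.
Change in quantity traded: 9 − 4.5 = 4.5.

Q rises by 4.5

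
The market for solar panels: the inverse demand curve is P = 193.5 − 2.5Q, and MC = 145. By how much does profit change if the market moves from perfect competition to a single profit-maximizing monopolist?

Perfect competition: P = MC = 145, so 193.5 − 2.5Q = 145 and Q = 19.4.
Profit = (145 − 145)·19.4 = 0.
A monopolist chooses Q where MR = MC. MR = 193.5 − 5Q; setting this equal to 145 gives Q = 9.7 and P = 169.25.
Profit = (169.25 − 145)·9.7 = 235.225.
Change in profit: 235.225 − 0 = 235.225.

π rises by 235.225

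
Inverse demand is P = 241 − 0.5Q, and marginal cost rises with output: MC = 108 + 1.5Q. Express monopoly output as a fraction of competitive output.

A monopolist chooses Q where MR = MC. MR = 241 − Q; setting this equal to 108 + 1.5Q gives Q = 53.2 and P = 214.4.
Competitive equilibrium sets price equal to marginal cost: 241 − 0.5Q = 108 + 1.5Q, so Q = 66.5 and P = 207.75.
Ratio Q_m/Q_c = 53.2/66.5 = 0.8.

Q_m/Q_c = 0.8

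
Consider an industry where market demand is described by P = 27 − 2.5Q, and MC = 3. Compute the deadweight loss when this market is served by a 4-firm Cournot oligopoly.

DWL = 4.608

Perfect competition: P = MC = 3, so 27 − 2.5Q = 3 and Q = 9.6.
With 4 symmetric Cournot firms, each firm's FOC gives 27 − 12.5q = 3, so q = 1.92, Q = 4·1.92 = 7.68, and P = 7.8.
DWL is the triangle between Q = 7.68 and Q = 9.6: ½·(9.6 − 7.68)·(7.8 − 3) = 4.608.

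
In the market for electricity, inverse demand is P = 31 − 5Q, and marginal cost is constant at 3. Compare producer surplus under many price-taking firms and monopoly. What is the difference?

PS rises by 39.2

Perfect competition: P = MC = 3, so 31 − 5Q = 3 and Q = 5.6.
PS = (3 − 3)·5.6 = 0.
A monopolist chooses Q where MR = MC. MR = 31 − 10Q; setting this equal to 3 gives Q = 2.8 and P = 17.
PS = (17 − 3)·2.8 = 39.2.
Change in producer surplus: 39.2 − 0 = 39.2.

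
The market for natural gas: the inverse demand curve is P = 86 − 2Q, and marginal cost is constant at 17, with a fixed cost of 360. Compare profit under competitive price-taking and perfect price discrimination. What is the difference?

Competitive firms price at marginal cost: P = 17, giving Q = 34.5.
Profit = (17 − 17)·34.5 − 360 = −360.
With perfect price discrimination, output is the efficient level Q = 34.5 (where demand meets MC), but every buyer pays their willingness to pay: CS = 0 and PS = total surplus.
PS equals the full surplus area, 1190.25. Profit = 1190.25 − 360 = 830.25.
Change in profit: 830.25 − −360 = 1190.25.

Profit rises by 1190.25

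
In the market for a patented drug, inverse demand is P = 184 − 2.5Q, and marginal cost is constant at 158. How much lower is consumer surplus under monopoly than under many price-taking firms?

CS falls by 101.4

Perfect competition: P = MC = 158, so 184 − 2.5Q = 158 and Q = 10.4.
CS = ½·(184 − 158)·10.4 = 135.2.
A monopolist chooses Q where MR = MC. MR = 184 − 5Q; setting this equal to 158 gives Q = 5.2 and P = 171.
CS = ½·(184 − 171)·5.2 = 33.8.
Change in consumer surplus: 33.8 − 135.2 = −101.4.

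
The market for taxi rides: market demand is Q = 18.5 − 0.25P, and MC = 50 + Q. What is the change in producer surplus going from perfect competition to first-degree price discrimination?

Inverting demand: P = 74 − 4Q.
Competitive equilibrium sets price equal to marginal cost: 74 − 4Q = 50 + Q, so Q = 4.8 and P = 54.8.
PS = P·Q − VC(Q) = 54.8·4.8 − (50·4.8 + ½·1·4.8²) = 11.52.
With perfect price discrimination, output is the efficient level Q = 4.8 (where demand meets MC), but every buyer pays their willingness to pay: CS = 0 and PS = total surplus.
PS = ½·(74 − 50)·4.8 = 57.6.
Change in producer surplus: 57.6 − 11.52 = 46.08.

Producer surplus rises by 46.08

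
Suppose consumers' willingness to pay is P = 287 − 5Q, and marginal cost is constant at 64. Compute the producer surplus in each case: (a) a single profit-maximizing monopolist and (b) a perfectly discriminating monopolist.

Monopoly: PS = 2486.45; Perfect PD: PS = 4972.9

Monopoly sets MR = MC: 287 − 10Q = 64 ⇒ Q = 22.3, P = 287 − 5·22.3 = 175.5.
PS = (175.5 − 64)·22.3 = 2486.45.
With perfect price discrimination, output is the efficient level Q = 44.6 (where demand meets MC), but every buyer pays their willingness to pay: CS = 0 and PS = total surplus.
PS = ½·(287 − 64)·44.6 = 4972.9.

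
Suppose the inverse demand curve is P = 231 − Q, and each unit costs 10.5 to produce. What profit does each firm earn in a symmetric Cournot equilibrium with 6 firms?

π_i = 992.25

In a 6-firm Cournot equilibrium, symmetry and the first-order condition give q = (231 − 10.5)/(7) = 31.5. So Q = 189 and P = 42.
Each firm's profit = (42 − 10.5)·31.5 = 992.25.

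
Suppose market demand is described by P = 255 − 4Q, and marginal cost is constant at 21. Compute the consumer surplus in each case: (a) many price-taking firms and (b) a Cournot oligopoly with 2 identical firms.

Competitive firms price at marginal cost: P = 21, giving Q = 58.5.
CS = ½·(255 − 21)·58.5 = 6844.5.
Cournot with 2 identical firms: the symmetric best-response condition is 255 − 12q = 21. Each firm produces q = 19.5, total output Q = 39, price P = 99.
CS = ½·(255 − 99)·39 = 3042.

Competition: CS = 6844.5; Cournot: CS = 3042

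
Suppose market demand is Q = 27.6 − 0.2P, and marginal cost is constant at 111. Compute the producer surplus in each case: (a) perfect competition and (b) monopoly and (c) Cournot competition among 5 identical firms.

Inverting demand: P = 138 − 5Q.
Perfect competition: P = MC = 111, so 138 − 5Q = 111 and Q = 5.4.
PS = (111 − 111)·5.4 = 0.
A monopolist chooses Q where MR = MC. MR = 138 − 10Q; setting this equal to 111 gives Q = 2.7 and P = 124.5.
PS = (124.5 − 111)·2.7 = 36.45.
With 5 symmetric Cournot firms, each firm's FOC gives 138 − 30q = 111, so q = 0.9, Q = 5·0.9 = 4.5, and P = 115.5.
PS = (115.5 − 111)·4.5 = 20.25.

Competition: PS = 0; Monopoly: PS = 36.45; Cournot: PS = 20.25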